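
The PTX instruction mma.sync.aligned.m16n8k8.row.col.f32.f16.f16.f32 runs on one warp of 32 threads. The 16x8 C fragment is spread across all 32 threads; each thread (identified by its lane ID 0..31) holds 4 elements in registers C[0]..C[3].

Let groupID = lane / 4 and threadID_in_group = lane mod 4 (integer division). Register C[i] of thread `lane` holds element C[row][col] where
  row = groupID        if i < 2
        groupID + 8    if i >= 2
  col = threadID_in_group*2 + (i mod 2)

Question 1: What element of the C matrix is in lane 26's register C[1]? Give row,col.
6,5

lane 26->26/4=6, 26 mod 4=2
i=1  r:6+0->6  c:2·2+1->5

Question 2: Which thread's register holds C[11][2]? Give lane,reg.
13,2

r:11=>grp=3,rB=1  c:2=>tig=1,lo=0
L=3*4+1=13  i=1*2+0=2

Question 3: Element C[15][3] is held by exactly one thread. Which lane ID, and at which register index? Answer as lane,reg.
r=15->g=7,rb=1  c=3->t=1,b0=1
L=7*4+1=29  i=1*2+1=3

29,3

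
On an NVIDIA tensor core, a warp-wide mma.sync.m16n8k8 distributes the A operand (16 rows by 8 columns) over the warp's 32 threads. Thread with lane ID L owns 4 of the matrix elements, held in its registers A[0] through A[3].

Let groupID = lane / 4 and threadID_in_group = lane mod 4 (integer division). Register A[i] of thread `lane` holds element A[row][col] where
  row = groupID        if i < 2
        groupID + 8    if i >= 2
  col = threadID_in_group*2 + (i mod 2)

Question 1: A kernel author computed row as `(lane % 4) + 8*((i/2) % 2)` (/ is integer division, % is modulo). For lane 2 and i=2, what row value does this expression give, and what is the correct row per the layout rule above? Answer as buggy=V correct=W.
buggy=10 correct=8

`(lane % 4) + 8*((i/2) % 2)`[2,2]⇒10
lane 2: gr=0 (2/4), th=2 (2%4)
i=2: r=0+8=8, c=2*2+0=4
row: 10 vs 8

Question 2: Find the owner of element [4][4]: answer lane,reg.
18,0

r=4->g=4,rb=0  c=4->t=2,b0=0
L=4*4+2=18  i=0*2+0=0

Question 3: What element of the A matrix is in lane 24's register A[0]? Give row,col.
6,0

lane 24=>24/4=6, 24 mod 4=0
i=0  r:6+0=>6  c:2·0+0=>0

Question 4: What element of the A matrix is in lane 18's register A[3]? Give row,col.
12,5

lane 18->18/4=4, 18 mod 4=2
i=3  r:4+8->12  c:2·2+1->5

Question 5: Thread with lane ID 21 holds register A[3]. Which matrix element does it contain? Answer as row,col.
13,3

lane 21->21/4=5, 21 mod 4=1
i=3  r:5+8->13  c:2·1+1->3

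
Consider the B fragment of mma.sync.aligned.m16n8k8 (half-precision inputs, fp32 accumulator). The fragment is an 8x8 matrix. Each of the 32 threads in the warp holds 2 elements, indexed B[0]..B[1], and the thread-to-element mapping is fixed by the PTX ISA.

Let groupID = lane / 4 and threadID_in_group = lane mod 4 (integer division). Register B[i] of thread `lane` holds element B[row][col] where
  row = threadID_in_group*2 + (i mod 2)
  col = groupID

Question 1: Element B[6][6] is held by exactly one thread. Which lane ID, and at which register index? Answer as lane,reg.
c=6⇒gr=6  r=6⇒th=3,odd=0
L=6*4+3=27  i=0=0

27,0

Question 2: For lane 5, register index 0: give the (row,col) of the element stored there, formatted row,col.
lane 5: gr=1 (5/4), th=1 (5%4)
i=0: r=1*2+0=2, c=gr=1

2,1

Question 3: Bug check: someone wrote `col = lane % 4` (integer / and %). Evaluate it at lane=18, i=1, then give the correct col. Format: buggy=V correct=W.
buggy=2 correct=4

`lane % 4`[18,1]→2
lane 18: G=4 (18/4), T=2 (18%4)
i=1: r=2*2+1=5, c=G=4
col: 2 vs 4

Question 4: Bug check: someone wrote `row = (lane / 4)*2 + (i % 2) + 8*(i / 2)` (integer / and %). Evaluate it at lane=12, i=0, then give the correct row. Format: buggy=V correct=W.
buggy=6 correct=0

`(lane / 4)*2 + (i % 2) + 8*(i / 2)`[12,0]->6
L=12->gid=12>>2=3, tid=12&3=0
[0]->row 0·2+0=0  col gid=3
row: 6 vs 0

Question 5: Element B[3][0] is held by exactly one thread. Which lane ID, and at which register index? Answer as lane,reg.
1,1

c:0=>grp=0  r:3=>tig=1,lo=1
L=0*4+1=1  i=1=1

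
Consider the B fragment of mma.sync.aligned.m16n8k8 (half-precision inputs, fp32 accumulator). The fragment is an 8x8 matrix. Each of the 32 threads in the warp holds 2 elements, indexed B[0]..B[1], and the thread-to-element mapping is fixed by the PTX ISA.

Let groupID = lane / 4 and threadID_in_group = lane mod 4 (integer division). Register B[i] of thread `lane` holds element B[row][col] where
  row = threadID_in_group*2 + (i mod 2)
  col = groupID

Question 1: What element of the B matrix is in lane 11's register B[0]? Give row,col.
6,2

11: grp=2,tig=3
[0] (3*2+0,2) = (6,2)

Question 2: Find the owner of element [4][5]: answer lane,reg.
22,0

c: 5->gid=5  r: 4->tid=2,i&1=0
L=5*4+2=22  i=0=0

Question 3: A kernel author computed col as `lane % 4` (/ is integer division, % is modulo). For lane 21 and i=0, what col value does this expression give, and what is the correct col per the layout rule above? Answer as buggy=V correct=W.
buggy=1 correct=5

`lane % 4`[21,0]->1
lane 21->21/4=5, 21 mod 4=1
i=0  r:2·1+0->2  c:5
col: 1 vs 5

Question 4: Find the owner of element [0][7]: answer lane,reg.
c:7=>grp=7  r:0=>tig=0,lo=0
L=7*4+0=28  i=0=0

28,0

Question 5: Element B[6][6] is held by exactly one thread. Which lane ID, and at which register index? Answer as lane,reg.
c:6=>grp=6  r:6=>tig=3,lo=0
L=6*4+3=27  i=0=0

27,0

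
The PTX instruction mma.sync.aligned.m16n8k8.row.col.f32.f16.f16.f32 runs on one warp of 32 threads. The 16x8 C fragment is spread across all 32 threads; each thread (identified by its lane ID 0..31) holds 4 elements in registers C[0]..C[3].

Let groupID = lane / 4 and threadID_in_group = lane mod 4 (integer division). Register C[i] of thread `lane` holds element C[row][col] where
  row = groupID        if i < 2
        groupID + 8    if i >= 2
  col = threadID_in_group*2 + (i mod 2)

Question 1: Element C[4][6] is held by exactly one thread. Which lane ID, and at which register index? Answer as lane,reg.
r=4⇒gr=4,Rb=0  c=6⇒th=3,odd=0
L=4*4+3=19  i=0*2+0=0

19,0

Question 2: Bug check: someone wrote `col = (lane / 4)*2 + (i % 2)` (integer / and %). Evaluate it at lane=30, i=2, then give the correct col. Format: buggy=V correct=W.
buggy=14 correct=4

`(lane / 4)*2 + (i % 2)`[30,2]->14
L=30->gid=30>>2=7, tid=30&3=2
[2]->row 7+8=15  col 2·2+0=4
col: 14 vs 4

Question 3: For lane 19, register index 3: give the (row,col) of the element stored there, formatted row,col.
19: g=4,t=3
[3] (4+8,3*2+1) = (12,7)

12,7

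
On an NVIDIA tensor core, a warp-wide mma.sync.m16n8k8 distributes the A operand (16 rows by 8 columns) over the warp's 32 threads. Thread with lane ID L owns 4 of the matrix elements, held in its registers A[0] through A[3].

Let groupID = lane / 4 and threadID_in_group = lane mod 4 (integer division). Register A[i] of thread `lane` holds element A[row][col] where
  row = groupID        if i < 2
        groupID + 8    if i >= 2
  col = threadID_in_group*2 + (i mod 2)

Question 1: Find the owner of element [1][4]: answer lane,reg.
6,0

r: 1->gid=1,r8=0  c: 4->tid=2,i&1=0
L=1*4+2=6  i=0*2+0=0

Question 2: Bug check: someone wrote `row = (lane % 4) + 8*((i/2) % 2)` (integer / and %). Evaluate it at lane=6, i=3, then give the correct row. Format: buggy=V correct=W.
`(lane % 4) + 8*((i/2) % 2)`[6,3]->10
6: g=1,t=2
[3] (1+8,2*2+1) = (9,5)
row: 10 vs 9

buggy=10 correct=9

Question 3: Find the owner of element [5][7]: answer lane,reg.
23,1

r=5→G=5,rhi=0  c=7→T=3,p=1
L=5*4+3=23  i=0*2+1=1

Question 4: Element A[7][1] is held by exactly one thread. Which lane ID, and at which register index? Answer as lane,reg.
28,1

r: 7->gid=7,r8=0  c: 1->tid=0,i&1=1
L=7*4+0=28  i=0*2+1=1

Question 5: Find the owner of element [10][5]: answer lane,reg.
10,3

r: 10->gid=2,r8=1  c: 5->tid=2,i&1=1
L=2*4+2=10  i=1*2+1=3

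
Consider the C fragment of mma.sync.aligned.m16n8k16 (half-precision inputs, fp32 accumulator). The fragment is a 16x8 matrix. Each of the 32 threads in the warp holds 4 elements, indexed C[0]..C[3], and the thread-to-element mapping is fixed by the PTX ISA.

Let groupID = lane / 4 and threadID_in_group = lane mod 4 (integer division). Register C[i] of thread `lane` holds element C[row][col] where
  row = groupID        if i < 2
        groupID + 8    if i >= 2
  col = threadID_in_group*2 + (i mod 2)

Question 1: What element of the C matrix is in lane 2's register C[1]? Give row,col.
2: gid=0,tid=2
[1] (0+0,2*2+1) = (0,5)

0,5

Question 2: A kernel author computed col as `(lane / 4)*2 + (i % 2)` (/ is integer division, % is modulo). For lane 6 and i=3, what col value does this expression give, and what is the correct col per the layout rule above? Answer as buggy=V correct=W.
buggy=3 correct=5

`(lane / 4)*2 + (i % 2)`[6,3]->3
L=6->gid=6>>2=1, tid=6&3=2
[3]->row 1+8=9  col 2·2+1=5
col: 3 vs 5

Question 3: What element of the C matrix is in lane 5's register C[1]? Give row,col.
L=5->gid=5>>2=1, tid=5&3=1
[1]->row 1+0=1  col 1·2+1=3

1,3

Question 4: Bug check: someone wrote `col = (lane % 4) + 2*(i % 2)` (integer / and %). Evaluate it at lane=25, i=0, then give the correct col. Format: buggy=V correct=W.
buggy=1 correct=2

`(lane % 4) + 2*(i % 2)`[25,0]=>1
25: grp=6,tig=1
[0] (6+0,1*2+0) = (6,2)
col: 1 vs 2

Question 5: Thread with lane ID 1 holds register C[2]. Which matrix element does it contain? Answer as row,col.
8,2

1: grp=0,tig=1
[2] (0+8,1*2+0) = (8,2)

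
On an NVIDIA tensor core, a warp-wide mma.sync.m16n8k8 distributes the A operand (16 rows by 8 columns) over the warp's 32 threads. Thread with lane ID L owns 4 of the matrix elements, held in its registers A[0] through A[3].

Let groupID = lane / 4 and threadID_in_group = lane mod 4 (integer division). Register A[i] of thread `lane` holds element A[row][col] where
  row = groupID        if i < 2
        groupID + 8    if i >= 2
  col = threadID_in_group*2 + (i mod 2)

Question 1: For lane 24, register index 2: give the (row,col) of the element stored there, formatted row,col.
14,0

lane 24→24/4=6, 24 mod 4=0
i=2  r:6+8→14  c:2·0+0→0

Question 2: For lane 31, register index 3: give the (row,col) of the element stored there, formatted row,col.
15,7

lane 31=>31/4=7, 31 mod 4=3
i=3  r:7+8=>15  c:2·3+1=>7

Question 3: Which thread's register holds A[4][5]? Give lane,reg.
18,1

r:4=>grp=4,rB=0  c:5=>tig=2,lo=1
L=4*4+2=18  i=0*2+1=1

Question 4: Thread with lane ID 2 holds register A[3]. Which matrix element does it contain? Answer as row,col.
lane 2: g=0 (2/4), t=2 (2%4)
i=3: r=0+8=8, c=2*2+1=5

8,5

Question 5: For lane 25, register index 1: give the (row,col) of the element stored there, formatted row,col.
6,3

lane 25: G=6 (25/4), T=1 (25%4)
i=1: r=6+0=6, c=1*2+1=3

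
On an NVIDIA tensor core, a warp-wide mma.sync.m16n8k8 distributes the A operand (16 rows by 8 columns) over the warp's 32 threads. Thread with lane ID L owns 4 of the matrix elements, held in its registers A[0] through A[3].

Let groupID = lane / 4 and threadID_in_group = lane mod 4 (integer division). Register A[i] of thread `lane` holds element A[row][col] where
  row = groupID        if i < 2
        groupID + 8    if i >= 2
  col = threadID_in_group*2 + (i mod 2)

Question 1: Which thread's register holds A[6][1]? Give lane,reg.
r=6→G=6,rhi=0  c=1→T=0,p=1
L=6*4+0=24  i=0*2+1=1

24,1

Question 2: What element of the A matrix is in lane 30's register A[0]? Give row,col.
7,4

lane 30=>30/4=7, 30 mod 4=2
i=0  r:7+0=>7  c:2·2+0=>4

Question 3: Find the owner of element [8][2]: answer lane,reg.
r: 8->gid=0,r8=1  c: 2->tid=1,i&1=0
L=0*4+1=1  i=1*2+0=2

1,2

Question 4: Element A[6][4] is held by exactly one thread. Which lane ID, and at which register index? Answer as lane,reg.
26,0

r:6=>grp=6,rB=0  c:4=>tig=2,lo=0
L=6*4+2=26  i=0*2+0=0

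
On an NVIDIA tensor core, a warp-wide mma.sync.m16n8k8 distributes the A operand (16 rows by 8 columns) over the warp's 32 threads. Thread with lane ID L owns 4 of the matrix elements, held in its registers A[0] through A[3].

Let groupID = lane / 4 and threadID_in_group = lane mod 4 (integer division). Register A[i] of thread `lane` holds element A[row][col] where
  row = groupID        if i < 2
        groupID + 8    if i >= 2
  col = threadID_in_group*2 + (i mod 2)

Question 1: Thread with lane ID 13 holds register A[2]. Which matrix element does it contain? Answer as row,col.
lane 13->13/4=3, 13 mod 4=1
i=2  r:3+8->11  c:2·1+0->2

11,2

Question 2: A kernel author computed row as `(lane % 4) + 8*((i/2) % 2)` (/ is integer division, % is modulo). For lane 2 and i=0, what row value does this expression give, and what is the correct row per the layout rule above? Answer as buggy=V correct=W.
`(lane % 4) + 8*((i/2) % 2)`[2,0]⇒2
L=2⇒gr=2>>2=0, th=2&3=2
[0]⇒row 0+0=0  col 2·2+0=4
row: 2 vs 0

buggy=2 correct=0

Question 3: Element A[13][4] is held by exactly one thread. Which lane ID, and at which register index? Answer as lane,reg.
r=13→G=5,rhi=1  c=4→T=2,p=0
L=5*4+2=22  i=1*2+0=2

22,2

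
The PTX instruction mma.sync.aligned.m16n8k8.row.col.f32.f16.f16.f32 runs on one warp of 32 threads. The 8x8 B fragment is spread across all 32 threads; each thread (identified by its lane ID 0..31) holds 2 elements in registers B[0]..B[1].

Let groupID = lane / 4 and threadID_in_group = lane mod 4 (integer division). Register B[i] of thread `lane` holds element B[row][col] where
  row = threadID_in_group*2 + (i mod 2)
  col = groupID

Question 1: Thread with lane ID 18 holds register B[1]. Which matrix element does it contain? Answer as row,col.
5,4

18: G=4,T=2
[1] (2*2+1,4) = (5,4)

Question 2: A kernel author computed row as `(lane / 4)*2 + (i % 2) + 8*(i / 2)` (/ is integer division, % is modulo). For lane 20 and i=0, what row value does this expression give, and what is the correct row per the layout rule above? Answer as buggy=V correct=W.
`(lane / 4)*2 + (i % 2) + 8*(i / 2)`[20,0]->10
20: gid=5,tid=0
[0] (0*2+0,5) = (0,5)
row: 10 vs 0

buggy=10 correct=0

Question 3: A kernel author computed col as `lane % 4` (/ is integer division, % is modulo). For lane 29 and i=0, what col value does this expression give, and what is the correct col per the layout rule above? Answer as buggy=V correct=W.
`lane % 4`[29,0]->1
29: g=7,t=1
[0] (1*2+0,7) = (2,7)
col: 1 vs 7

buggy=1 correct=7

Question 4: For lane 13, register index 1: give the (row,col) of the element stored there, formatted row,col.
3,3

lane 13=>13/4=3, 13 mod 4=1
i=1  r:2·1+1=>3  c:3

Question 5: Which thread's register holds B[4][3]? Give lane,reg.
14,0

c=3→G=3  r=4→T=2,p=0
L=3*4+2=14  i=0=0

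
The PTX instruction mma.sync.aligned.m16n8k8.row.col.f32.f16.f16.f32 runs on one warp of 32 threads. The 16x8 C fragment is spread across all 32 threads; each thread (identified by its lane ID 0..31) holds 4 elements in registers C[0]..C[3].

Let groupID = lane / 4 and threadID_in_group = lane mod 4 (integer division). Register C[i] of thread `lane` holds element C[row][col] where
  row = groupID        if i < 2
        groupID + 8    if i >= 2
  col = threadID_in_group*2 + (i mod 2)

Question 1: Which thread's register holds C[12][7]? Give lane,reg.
r=12->g=4,rb=1  c=7->t=3,b0=1
L=4*4+3=19  i=1*2+1=3

19,3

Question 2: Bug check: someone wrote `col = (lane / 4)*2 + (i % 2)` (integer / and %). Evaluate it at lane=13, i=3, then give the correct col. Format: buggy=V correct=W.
buggy=7 correct=3

`(lane / 4)*2 + (i % 2)`[13,3]->7
L=13->gid=13>>2=3, tid=13&3=1
[3]->row 3+8=11  col 1·2+1=3
col: 7 vs 3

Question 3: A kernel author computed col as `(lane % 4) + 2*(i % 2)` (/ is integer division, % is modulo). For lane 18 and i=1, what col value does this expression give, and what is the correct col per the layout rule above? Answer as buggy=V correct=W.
buggy=4 correct=5

`(lane % 4) + 2*(i % 2)`[18,1]->4
lane 18: gid=4 (18/4), tid=2 (18%4)
i=1: r=4+0=4, c=2*2+1=5
col: 4 vs 5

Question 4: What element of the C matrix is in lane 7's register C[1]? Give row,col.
L=7->gid=7>>2=1, tid=7&3=3
[1]->row 1+0=1  col 3·2+1=7

1,7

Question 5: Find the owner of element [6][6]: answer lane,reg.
27,0

r:6=>grp=6,rB=0  c:6=>tig=3,lo=0
L=6*4+3=27  i=0*2+0=0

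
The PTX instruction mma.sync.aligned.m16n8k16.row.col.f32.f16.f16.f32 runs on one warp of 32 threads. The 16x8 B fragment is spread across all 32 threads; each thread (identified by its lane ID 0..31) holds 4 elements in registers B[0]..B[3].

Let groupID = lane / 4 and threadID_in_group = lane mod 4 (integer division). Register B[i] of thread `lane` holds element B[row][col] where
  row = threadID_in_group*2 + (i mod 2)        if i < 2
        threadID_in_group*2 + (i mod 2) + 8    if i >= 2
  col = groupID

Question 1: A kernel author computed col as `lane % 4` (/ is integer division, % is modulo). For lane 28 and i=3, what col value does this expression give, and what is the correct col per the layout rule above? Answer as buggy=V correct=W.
buggy=0 correct=7

`lane % 4`[28,3]→0
L=28→G=28>>2=7, T=28&3=0
[3]→row 0·2+1+8=9  col G=7
col: 0 vs 7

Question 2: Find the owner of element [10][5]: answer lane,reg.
21,2

c: 5->gid=5  r: 10->r8=1,tid=1,i&1=0
L=5*4+1=21  i=1*2+0=2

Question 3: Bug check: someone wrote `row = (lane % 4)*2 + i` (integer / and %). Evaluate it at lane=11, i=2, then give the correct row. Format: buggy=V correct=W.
`(lane % 4)*2 + i`[11,2]->8
L=11->gid=11>>2=2, tid=11&3=3
[2]->row 3·2+0+8=14  col gid=2
row: 8 vs 14

buggy=8 correct=14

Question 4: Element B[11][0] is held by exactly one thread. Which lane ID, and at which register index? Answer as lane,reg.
c:0=>grp=0  r:11=>rB=1,tig=1,lo=1
L=0*4+1=1  i=1*2+1=3

1,3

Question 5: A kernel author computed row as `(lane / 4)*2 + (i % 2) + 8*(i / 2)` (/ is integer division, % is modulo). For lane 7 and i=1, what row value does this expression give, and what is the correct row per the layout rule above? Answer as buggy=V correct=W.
buggy=3 correct=7

`(lane / 4)*2 + (i % 2) + 8*(i / 2)`[7,1]⇒3
L=7⇒gr=7>>2=1, th=7&3=3
[1]⇒row 3·2+1+0=7  col gr=1
row: 3 vs 7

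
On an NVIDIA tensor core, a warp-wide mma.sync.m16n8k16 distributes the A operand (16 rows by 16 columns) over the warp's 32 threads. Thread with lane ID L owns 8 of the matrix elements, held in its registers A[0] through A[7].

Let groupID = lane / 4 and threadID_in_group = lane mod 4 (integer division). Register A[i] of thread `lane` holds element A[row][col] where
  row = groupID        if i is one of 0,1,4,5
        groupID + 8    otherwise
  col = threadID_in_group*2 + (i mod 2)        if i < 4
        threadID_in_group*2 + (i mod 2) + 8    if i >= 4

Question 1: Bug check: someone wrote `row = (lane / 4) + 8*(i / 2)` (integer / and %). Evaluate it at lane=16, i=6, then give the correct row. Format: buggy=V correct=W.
buggy=28 correct=12

`(lane / 4) + 8*(i / 2)`[16,6]->28
lane 16: g=4 (16/4), t=0 (16%4)
i=6: r=4+8=12, c=0*2+0+8=8
row: 28 vs 12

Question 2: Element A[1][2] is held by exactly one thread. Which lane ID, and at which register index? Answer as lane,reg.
r: 1->gid=1,r8=0  c: 2->c8=0,tid=1,i&1=0
L=1*4+1=5  i=0*4+0*2+0=0

5,0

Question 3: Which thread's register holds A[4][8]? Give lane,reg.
16,4

r: 4->gid=4,r8=0  c: 8->c8=1,tid=0,i&1=0
L=4*4+0=16  i=1*4+0*2+0=4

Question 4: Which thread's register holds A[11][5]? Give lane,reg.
14,3

r=11⇒gr=3,Rb=1  c=5⇒Cb=0,th=2,odd=1
L=3*4+2=14  i=0*4+1*2+1=3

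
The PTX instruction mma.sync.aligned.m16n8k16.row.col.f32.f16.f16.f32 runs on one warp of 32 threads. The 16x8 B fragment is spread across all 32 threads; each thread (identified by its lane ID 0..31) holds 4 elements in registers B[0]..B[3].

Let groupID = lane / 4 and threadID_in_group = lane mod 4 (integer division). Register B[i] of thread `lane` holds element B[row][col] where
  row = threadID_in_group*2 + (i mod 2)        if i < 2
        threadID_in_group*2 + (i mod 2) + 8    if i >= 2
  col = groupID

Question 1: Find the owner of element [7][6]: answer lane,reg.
c: 6->gid=6  r: 7->r8=0,tid=3,i&1=1
L=6*4+3=27  i=0*2+1=1

27,1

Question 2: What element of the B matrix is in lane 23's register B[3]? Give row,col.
15,5

L=23→G=23>>2=5, T=23&3=3
[3]→row 3·2+1+8=15  col G=5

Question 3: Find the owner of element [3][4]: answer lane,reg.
17,1

c: 4->gid=4  r: 3->r8=0,tid=1,i&1=1
L=4*4+1=17  i=0*2+1=1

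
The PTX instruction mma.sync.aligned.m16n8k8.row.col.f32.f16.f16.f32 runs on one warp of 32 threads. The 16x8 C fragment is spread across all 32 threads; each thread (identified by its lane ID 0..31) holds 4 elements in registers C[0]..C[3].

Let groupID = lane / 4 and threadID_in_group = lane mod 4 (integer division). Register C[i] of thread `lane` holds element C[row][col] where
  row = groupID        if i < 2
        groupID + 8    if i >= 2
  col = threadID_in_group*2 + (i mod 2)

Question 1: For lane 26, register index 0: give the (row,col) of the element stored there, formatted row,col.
6,4

lane 26=>26/4=6, 26 mod 4=2
i=0  r:6+0=>6  c:2·2+0=>4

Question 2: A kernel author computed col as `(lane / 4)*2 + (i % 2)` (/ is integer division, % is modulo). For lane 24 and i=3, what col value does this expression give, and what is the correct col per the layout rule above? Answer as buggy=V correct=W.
`(lane / 4)*2 + (i % 2)`[24,3]->13
lane 24->24/4=6, 24 mod 4=0
i=3  r:6+8->14  c:2·0+1->1
col: 13 vs 1

buggy=13 correct=1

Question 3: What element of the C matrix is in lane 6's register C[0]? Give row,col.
1,4

L=6→G=6>>2=1, T=6&3=2
[0]→row 1+0=1  col 2·2+0=4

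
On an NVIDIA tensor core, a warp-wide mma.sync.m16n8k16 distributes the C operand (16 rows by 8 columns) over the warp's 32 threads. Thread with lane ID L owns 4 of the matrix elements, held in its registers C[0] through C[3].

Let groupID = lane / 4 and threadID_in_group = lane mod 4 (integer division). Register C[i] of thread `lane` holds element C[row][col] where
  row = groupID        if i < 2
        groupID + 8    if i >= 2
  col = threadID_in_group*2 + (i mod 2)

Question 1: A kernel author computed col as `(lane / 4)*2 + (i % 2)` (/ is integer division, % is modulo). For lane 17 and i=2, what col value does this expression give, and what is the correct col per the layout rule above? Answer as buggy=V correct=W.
`(lane / 4)*2 + (i % 2)`[17,2]=>8
lane 17: grp=4 (17/4), tig=1 (17%4)
i=2: r=4+8=12, c=1*2+0=2
col: 8 vs 2

buggy=8 correct=2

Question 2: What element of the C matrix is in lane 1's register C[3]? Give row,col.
8,3

1: g=0,t=1
[3] (0+8,1*2+1) = (8,3)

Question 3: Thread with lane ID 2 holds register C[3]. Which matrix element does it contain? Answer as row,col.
lane 2->2/4=0, 2 mod 4=2
i=3  r:0+8->8  c:2·2+1->5

8,5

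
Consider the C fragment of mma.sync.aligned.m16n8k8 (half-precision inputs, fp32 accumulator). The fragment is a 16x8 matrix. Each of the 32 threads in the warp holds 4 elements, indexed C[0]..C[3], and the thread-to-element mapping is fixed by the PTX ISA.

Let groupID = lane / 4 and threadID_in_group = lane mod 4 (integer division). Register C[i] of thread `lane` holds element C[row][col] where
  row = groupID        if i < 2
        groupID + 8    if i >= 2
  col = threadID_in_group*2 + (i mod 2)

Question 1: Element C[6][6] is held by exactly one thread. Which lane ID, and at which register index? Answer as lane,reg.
r=6->g=6,rb=0  c=6->t=3,b0=0
L=6*4+3=27  i=0*2+0=0

27,0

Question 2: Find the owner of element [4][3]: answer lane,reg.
17,1

r=4->g=4,rb=0  c=3->t=1,b0=1
L=4*4+1=17  i=0*2+1=1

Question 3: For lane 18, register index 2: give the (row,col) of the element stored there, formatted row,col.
12,4

lane 18: G=4 (18/4), T=2 (18%4)
i=2: r=4+8=12, c=2*2+0=4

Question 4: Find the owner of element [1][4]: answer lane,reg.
6,0

r=1->g=1,rb=0  c=4->t=2,b0=0
L=1*4+2=6  i=0*2+0=0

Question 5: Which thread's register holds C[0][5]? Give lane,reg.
r:0=>grp=0,rB=0  c:5=>tig=2,lo=1
L=0*4+2=2  i=0*2+1=1

2,1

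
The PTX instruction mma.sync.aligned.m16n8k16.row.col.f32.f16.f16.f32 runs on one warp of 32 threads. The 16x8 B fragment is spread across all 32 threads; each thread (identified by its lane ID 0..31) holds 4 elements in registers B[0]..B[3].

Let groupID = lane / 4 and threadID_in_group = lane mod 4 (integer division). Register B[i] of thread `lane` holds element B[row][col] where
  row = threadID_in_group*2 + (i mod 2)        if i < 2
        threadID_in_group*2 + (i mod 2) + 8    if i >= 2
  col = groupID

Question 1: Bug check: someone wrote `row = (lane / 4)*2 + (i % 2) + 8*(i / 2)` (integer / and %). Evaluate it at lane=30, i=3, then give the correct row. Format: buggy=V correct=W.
`(lane / 4)*2 + (i % 2) + 8*(i / 2)`[30,3]->23
lane 30: gid=7 (30/4), tid=2 (30%4)
i=3: r=2*2+1+8=13, c=gid=7
row: 23 vs 13

buggy=23 correct=13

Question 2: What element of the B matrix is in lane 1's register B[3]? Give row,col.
11,0

1: g=0,t=1
[3] (1*2+1+8,0) = (11,0)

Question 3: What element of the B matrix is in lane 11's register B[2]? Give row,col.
lane 11=>11/4=2, 11 mod 4=3
i=2  r:2·3+0+8=>14  c:2

14,2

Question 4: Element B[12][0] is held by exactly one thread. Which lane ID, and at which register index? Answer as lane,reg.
2,2

c=0⇒gr=0  r=12⇒Rb=1,th=2,odd=0
L=0*4+2=2  i=1*2+0=2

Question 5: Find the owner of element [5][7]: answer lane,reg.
c: 7->gid=7  r: 5->r8=0,tid=2,i&1=1
L=7*4+2=30  i=0*2+1=1

30,1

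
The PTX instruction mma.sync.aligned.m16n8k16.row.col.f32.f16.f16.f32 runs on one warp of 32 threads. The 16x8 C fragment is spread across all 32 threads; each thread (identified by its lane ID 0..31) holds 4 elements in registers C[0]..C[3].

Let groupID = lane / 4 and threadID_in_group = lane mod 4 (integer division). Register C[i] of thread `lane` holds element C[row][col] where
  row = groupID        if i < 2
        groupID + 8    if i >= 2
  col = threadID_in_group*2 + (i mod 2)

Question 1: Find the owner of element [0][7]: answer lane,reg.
3,1

r=0→G=0,rhi=0  c=7→T=3,p=1
L=0*4+3=3  i=0*2+1=1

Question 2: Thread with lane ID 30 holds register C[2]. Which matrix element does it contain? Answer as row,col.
15,4

L=30=>grp=30>>2=7, tig=30&3=2
[2]=>row 7+8=15  col 2·2+0=4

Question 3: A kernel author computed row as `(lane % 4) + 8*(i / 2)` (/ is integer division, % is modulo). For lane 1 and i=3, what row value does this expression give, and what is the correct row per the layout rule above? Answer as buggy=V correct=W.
buggy=9 correct=8

`(lane % 4) + 8*(i / 2)`[1,3]->9
L=1->g=1>>2=0, t=1&3=1
[3]->row 0+8=8  col 1·2+1=3
row: 9 vs 8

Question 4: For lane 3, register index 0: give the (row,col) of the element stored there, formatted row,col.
3: gid=0,tid=3
[0] (0+0,3*2+0) = (0,6)

0,6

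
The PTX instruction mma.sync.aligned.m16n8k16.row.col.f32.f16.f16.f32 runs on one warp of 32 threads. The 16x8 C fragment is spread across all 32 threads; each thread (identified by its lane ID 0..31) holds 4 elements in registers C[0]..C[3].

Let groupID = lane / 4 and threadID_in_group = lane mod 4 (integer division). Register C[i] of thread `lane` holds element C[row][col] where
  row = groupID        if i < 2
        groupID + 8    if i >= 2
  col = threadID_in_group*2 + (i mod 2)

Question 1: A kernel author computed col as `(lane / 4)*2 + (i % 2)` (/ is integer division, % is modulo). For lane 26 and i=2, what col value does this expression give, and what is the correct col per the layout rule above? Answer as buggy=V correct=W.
`(lane / 4)*2 + (i % 2)`[26,2]->12
lane 26->26/4=6, 26 mod 4=2
i=2  r:6+8->14  c:2·2+0->4
col: 12 vs 4

buggy=12 correct=4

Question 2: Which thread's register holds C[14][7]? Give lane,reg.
27,3

r=14→G=6,rhi=1  c=7→T=3,p=1
L=6*4+3=27  i=1*2+1=3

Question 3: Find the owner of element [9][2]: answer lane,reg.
5,2

r: 9->gid=1,r8=1  c: 2->tid=1,i&1=0
L=1*4+1=5  i=1*2+0=2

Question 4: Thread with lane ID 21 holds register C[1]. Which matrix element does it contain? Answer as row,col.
L=21->gid=21>>2=5, tid=21&3=1
[1]->row 5+0=5  col 1·2+1=3

5,3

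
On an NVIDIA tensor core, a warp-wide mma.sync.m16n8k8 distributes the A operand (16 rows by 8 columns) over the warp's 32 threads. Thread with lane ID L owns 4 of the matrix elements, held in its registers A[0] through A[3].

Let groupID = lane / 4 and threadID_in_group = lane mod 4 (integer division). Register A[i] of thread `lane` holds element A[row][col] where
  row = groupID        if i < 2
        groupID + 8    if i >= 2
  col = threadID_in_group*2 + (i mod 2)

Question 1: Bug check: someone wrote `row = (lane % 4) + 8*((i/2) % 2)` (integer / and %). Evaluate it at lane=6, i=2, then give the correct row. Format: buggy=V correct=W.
buggy=10 correct=9

`(lane % 4) + 8*((i/2) % 2)`[6,2]->10
lane 6->6/4=1, 6 mod 4=2
i=2  r:1+8->9  c:2·2+0->4
row: 10 vs 9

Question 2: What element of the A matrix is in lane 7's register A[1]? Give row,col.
1,7

7: gid=1,tid=3
[1] (1+0,3*2+1) = (1,7)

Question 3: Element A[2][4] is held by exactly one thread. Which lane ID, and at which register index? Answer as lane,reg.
10,0

r: 2->gid=2,r8=0  c: 4->tid=2,i&1=0
L=2*4+2=10  i=0*2+0=0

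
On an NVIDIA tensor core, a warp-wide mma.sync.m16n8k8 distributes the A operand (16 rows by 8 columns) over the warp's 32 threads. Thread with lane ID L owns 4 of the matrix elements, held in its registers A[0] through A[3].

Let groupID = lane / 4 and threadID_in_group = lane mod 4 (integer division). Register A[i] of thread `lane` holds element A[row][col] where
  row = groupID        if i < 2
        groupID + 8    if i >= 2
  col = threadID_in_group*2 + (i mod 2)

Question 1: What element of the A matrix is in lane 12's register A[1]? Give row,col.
L=12→G=12>>2=3, T=12&3=0
[1]→row 3+0=3  col 0·2+1=1

3,1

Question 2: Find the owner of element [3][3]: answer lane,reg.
r: 3->gid=3,r8=0  c: 3->tid=1,i&1=1
L=3*4+1=13  i=0*2+1=1

13,1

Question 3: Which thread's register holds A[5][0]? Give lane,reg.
r: 5->gid=5,r8=0  c: 0->tid=0,i&1=0
L=5*4+0=20  i=0*2+0=0

20,0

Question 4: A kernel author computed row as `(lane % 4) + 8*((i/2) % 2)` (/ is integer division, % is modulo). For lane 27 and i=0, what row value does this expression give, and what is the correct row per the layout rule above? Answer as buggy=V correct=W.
`(lane % 4) + 8*((i/2) % 2)`[27,0]->3
lane 27: g=6 (27/4), t=3 (27%4)
i=0: r=6+0=6, c=3*2+0=6
row: 3 vs 6

buggy=3 correct=6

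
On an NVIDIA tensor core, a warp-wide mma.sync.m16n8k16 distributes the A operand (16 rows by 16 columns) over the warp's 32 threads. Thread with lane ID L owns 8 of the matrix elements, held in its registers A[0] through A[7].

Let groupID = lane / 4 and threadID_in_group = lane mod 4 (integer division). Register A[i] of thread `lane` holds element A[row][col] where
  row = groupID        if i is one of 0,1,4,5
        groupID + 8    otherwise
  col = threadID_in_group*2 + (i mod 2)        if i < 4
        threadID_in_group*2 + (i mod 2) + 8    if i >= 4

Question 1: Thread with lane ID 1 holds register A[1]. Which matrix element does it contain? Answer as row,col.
lane 1=>1/4=0, 1 mod 4=1
i=1  r:0+0=>0  c:2·1+1+0=>3

0,3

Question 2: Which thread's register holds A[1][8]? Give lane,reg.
r=1->g=1,rb=0  c=8->cb=1,t=0,b0=0
L=1*4+0=4  i=1*4+0*2+0=4

4,4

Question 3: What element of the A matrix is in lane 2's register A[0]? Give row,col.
2: g=0,t=2
[0] (0+0,2*2+0+0) = (0,4)

0,4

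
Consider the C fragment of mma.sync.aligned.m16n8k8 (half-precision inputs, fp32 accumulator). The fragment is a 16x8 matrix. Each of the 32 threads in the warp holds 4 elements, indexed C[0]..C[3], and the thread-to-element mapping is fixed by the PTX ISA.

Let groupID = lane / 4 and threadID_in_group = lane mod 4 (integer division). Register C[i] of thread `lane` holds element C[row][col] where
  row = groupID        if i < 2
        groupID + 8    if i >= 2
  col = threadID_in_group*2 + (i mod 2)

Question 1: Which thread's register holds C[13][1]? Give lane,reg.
r=13→G=5,rhi=1  c=1→T=0,p=1
L=5*4+0=20  i=1*2+1=3

20,3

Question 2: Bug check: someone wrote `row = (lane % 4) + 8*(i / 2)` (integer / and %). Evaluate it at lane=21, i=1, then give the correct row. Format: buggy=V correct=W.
buggy=1 correct=5

`(lane % 4) + 8*(i / 2)`[21,1]→1
L=21→G=21>>2=5, T=21&3=1
[1]→row 5+0=5  col 1·2+1=3
row: 1 vs 5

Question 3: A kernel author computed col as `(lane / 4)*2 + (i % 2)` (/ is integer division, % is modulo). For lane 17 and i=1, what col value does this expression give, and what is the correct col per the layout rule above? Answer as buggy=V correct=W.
`(lane / 4)*2 + (i % 2)`[17,1]=>9
17: grp=4,tig=1
[1] (4+0,1*2+1) = (4,3)
col: 9 vs 3

buggy=9 correct=3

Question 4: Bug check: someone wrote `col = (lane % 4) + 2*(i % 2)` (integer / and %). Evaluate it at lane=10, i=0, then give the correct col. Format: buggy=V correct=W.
buggy=2 correct=4

`(lane % 4) + 2*(i % 2)`[10,0]->2
lane 10: g=2 (10/4), t=2 (10%4)
i=0: r=2+0=2, c=2*2+0=4
col: 2 vs 4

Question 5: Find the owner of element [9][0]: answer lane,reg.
r=9→G=1,rhi=1  c=0→T=0,p=0
L=1*4+0=4  i=1*2+0=2

4,2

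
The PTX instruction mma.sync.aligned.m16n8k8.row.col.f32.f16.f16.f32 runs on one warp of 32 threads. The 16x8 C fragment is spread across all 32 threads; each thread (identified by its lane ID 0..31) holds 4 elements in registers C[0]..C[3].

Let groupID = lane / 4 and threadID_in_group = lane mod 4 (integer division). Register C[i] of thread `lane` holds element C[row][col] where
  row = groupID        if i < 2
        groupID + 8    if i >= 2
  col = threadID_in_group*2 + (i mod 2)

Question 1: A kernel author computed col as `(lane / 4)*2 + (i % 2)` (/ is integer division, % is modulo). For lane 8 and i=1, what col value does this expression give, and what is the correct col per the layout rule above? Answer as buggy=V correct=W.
buggy=5 correct=1

`(lane / 4)*2 + (i % 2)`[8,1]->5
L=8->g=8>>2=2, t=8&3=0
[1]->row 2+0=2  col 0·2+1=1
col: 5 vs 1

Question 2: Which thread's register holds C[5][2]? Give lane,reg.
21,0

r=5→G=5,rhi=0  c=2→T=1,p=0
L=5*4+1=21  i=0*2+0=0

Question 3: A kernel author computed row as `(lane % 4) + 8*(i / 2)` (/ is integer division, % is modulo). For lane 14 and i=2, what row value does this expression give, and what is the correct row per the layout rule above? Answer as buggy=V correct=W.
buggy=10 correct=11

`(lane % 4) + 8*(i / 2)`[14,2]→10
lane 14→14/4=3, 14 mod 4=2
i=2  r:3+8→11  c:2·2+0→4
row: 10 vs 11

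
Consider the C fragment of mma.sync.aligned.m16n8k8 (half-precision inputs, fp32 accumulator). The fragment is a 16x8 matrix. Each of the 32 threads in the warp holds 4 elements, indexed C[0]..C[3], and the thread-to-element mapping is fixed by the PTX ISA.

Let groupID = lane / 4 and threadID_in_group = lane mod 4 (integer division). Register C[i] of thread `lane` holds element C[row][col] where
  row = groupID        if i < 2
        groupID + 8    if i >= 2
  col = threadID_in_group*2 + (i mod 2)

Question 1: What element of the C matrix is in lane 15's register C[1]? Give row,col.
lane 15⇒15/4=3, 15 mod 4=3
i=1  r:3+0⇒3  c:2·3+1⇒7

3,7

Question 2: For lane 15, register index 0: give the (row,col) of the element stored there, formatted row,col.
15: gid=3,tid=3
[0] (3+0,3*2+0) = (3,6)

3,6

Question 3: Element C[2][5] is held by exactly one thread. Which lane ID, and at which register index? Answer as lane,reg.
10,1

r:2=>grp=2,rB=0  c:5=>tig=2,lo=1
L=2*4+2=10  i=0*2+1=1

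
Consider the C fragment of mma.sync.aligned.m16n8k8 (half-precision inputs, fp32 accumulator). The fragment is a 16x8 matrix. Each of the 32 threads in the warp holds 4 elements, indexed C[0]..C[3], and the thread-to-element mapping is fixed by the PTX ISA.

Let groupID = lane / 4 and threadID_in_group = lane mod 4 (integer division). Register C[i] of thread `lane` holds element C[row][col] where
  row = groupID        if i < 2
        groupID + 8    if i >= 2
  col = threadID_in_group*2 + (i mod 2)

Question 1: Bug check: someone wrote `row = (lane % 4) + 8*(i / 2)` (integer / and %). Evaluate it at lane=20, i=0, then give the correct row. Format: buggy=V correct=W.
buggy=0 correct=5

`(lane % 4) + 8*(i / 2)`[20,0]->0
L=20->gid=20>>2=5, tid=20&3=0
[0]->row 5+0=5  col 0·2+0=0
row: 0 vs 5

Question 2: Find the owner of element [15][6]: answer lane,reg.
r=15⇒gr=7,Rb=1  c=6⇒th=3,odd=0
L=7*4+3=31  i=1*2+0=2

31,2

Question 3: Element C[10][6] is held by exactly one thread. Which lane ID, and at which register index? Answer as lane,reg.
r: 10->gid=2,r8=1  c: 6->tid=3,i&1=0
L=2*4+3=11  i=1*2+0=2

11,2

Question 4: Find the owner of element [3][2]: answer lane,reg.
13,0

r=3->g=3,rb=0  c=2->t=1,b0=0
L=3*4+1=13  i=0*2+0=0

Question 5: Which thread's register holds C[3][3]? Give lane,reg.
r=3->g=3,rb=0  c=3->t=1,b0=1
L=3*4+1=13  i=0*2+1=1

13,1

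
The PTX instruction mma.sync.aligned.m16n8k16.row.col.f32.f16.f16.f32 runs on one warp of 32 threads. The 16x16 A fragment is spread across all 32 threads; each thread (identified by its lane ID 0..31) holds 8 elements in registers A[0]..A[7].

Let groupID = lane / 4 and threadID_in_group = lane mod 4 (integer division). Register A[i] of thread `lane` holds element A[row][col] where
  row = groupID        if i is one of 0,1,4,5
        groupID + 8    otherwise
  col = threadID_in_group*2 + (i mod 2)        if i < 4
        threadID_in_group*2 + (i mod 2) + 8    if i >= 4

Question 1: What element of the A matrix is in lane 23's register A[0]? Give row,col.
lane 23: grp=5 (23/4), tig=3 (23%4)
i=0: r=5+0=5, c=3*2+0+0=6

5,6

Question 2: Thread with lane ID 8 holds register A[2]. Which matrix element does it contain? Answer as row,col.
lane 8->8/4=2, 8 mod 4=0
i=2  r:2+8->10  c:2·0+0+0->0

10,0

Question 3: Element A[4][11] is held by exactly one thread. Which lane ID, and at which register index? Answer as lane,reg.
17,5

r=4->g=4,rb=0  c=11->cb=1,t=1,b0=1
L=4*4+1=17  i=1*4+0*2+1=5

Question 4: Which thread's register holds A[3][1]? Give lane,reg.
r=3⇒gr=3,Rb=0  c=1⇒Cb=0,th=0,odd=1
L=3*4+0=12  i=0*4+0*2+1=1

12,1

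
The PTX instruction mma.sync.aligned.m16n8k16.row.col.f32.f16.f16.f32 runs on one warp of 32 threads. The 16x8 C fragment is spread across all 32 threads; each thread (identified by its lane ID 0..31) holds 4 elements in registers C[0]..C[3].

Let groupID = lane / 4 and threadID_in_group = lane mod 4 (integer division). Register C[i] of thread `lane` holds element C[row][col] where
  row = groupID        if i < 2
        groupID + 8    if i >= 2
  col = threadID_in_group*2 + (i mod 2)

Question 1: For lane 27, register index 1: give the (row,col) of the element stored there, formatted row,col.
lane 27: g=6 (27/4), t=3 (27%4)
i=1: r=6+0=6, c=3*2+1=7

6,7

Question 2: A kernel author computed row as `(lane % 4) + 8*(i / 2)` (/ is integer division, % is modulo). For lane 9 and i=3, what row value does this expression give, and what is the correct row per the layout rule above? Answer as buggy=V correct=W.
`(lane % 4) + 8*(i / 2)`[9,3]->9
L=9->g=9>>2=2, t=9&3=1
[3]->row 2+8=10  col 1·2+1=3
row: 9 vs 10

buggy=9 correct=10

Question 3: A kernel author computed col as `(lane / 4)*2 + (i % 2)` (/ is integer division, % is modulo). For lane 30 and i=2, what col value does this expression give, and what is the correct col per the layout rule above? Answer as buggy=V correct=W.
`(lane / 4)*2 + (i % 2)`[30,2]⇒14
30: gr=7,th=2
[2] (7+8,2*2+0) = (15,4)
col: 14 vs 4

buggy=14 correct=4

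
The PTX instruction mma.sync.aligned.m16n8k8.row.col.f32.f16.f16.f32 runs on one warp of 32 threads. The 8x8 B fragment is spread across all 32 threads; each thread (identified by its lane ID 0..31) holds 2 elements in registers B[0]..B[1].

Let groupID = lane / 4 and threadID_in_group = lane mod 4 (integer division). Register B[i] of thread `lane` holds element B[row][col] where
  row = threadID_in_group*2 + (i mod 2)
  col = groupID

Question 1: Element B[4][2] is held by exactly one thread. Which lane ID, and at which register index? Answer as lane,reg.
c: 2->gid=2  r: 4->tid=2,i&1=0
L=2*4+2=10  i=0=0

10,0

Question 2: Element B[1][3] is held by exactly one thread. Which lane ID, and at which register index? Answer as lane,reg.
12,1

c: 3->gid=3  r: 1->tid=0,i&1=1
L=3*4+0=12  i=1=1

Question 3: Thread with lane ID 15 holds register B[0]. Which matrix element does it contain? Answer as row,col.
15: grp=3,tig=3
[0] (3*2+0,3) = (6,3)

6,3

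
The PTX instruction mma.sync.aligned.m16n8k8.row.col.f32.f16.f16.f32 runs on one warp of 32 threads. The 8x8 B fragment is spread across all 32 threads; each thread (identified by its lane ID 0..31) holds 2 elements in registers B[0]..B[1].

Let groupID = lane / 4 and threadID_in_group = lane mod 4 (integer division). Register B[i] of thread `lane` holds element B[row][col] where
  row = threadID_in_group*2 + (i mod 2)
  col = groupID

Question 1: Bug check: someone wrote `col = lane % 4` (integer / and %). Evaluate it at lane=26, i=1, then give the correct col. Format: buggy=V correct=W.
`lane % 4`[26,1]=>2
lane 26=>26/4=6, 26 mod 4=2
i=1  r:2·2+1=>5  c:6
col: 2 vs 6

buggy=2 correct=6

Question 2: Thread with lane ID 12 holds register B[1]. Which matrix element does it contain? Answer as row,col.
12: g=3,t=0
[1] (0*2+1,3) = (1,3)

1,3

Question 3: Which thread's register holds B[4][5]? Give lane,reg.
c=5→G=5  r=4→T=2,p=0
L=5*4+2=22  i=0=0

22,0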